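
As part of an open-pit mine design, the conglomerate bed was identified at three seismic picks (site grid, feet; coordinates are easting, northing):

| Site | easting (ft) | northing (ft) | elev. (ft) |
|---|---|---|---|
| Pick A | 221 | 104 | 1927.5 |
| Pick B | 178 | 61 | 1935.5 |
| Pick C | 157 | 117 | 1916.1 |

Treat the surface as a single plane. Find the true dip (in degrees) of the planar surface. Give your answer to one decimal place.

Let the plane be z = a·easting + b·northing + c.
Pick B−Pick A: −43a − 43b = 8;  Pick C−Pick A: −64a + 13b = −11.4.
Solving gives a = 0.11664, b = −0.30269.
Gradient magnitude |∇z| = √(a² + b²) = √(0.01361 + 0.09162) = 0.32438.
True dip = arctan(0.32438) = 18.0°, dipping toward NNW (azimuth ≈ 339°).

18.0°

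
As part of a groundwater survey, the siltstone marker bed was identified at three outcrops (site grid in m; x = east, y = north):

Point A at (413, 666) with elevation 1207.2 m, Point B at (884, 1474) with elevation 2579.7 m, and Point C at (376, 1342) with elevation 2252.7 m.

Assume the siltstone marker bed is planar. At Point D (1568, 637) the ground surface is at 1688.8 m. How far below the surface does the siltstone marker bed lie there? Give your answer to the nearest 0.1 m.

251.4 m

Two edge vectors: Point A→Point B = (471, 808, 1372.5), Point A→Point C = (-37, 676, 1045.5).
Normal n = (Point A→Point B) × (Point A→Point C) = (-83046, -543213, 348292).
So ∂z/∂x = −n_x/n_z = 0.238438 and ∂z/∂y = −n_y/n_z = 1.559648.
Intercept c from Point A: 1207.2 − 98.47 − 1038.73 = 70.00.
At (1568, 637): z_contact = 373.87 + 993.50 + 70.00 = 1437.37 m.
Depth below ground = 1688.8 − 1437.37 = 251.4 m.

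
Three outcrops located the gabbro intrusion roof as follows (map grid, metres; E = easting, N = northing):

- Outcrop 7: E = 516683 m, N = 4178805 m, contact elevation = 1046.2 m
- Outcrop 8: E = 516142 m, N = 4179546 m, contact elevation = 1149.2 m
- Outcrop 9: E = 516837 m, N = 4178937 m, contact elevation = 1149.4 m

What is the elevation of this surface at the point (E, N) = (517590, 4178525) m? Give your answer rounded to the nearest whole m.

Two edge vectors: Outcrop 7→Outcrop 8 = (-541, 741, 103), Outcrop 7→Outcrop 9 = (154, 132, 103.2).
Normal n = (Outcrop 7→Outcrop 8) × (Outcrop 7→Outcrop 9) = (62875.2, 71693.2, -185526).
So ∂z/∂E = −n_x/n_z = 0.33890236 and ∂z/∂N = −n_y/n_z = 0.38643209.
Intercept c from Outcrop 7: 1046.2 − 175105.09 − 1614824.35 = −1788883.24.
At (517590, 4178525): z = 175412.5 + 1614716.2 − 1788883.24 = 1245.4 m.

1245 m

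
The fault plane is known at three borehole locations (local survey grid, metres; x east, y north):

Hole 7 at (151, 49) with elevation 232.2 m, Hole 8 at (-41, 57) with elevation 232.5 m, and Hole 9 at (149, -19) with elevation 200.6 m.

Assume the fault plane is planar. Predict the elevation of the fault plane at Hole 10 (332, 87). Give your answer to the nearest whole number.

Two edge vectors: Hole 7→Hole 8 = (-192, 8, 0.3), Hole 7→Hole 9 = (-2, -68, -31.6).
Normal n = (Hole 7→Hole 8) × (Hole 7→Hole 9) = (-232.4, -6067.8, 13072).
So ∂z/∂x = −n_x/n_z = 0.01778 and ∂z/∂y = −n_y/n_z = 0.46418.
Intercept c from Hole 7: 232.2 − 2.68 − 22.74 = 206.77.
At (332, 87): z = 5.9 + 40.4 + 206.77 = 253.1 m.

253 m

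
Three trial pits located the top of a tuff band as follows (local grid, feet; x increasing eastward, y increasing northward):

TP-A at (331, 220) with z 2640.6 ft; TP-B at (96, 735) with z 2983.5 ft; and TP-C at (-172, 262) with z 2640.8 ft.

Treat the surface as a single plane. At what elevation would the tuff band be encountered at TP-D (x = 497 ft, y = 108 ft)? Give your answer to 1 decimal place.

Two edge vectors: TP-A→TP-B = (-235, 515, 342.9), TP-A→TP-C = (-503, 42, 0.2).
Normal n = (TP-A→TP-B) × (TP-A→TP-C) = (-14298.8, -172431.7, 249175).
So ∂z/∂x = −n_x/n_z = 0.05738 and ∂z/∂y = −n_y/n_z = 0.69201.
Intercept c from TP-A: 2640.6 − 18.99 − 152.24 = 2469.36.
At (497, 108): z = 28.5 + 74.7 + 2469.36 = 2572.6 ft.

2572.6 ft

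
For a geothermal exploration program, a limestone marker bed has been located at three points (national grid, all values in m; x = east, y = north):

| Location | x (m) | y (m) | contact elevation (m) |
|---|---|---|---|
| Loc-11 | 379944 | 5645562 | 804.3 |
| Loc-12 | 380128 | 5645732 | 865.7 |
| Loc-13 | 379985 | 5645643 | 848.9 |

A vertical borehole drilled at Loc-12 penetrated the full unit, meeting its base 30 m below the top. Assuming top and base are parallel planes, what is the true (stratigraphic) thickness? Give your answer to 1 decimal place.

23.6 m

Two edge vectors: Loc-11→Loc-12 = (184, 170, 61.4), Loc-11→Loc-13 = (41, 81, 44.6).
Normal n = (Loc-11→Loc-12) × (Loc-11→Loc-13) = (2608.6, -5689, 7934).
So ∂z/∂x = −n_x/n_z = −0.32879 and ∂z/∂y = −n_y/n_z = 0.71704.
|∇z| = √(a²+b²) = 0.78883, so dip δ = arctan(0.78883) = 38.27°.
True thickness = vertical thickness × cos δ = 30 × cos 38.27° = 23.6 m.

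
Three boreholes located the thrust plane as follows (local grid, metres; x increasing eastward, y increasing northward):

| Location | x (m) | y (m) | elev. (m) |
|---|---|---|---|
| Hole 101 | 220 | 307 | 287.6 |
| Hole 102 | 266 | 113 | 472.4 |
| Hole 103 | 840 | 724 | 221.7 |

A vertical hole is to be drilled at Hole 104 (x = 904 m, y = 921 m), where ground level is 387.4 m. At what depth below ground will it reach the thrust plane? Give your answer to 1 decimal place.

302.3 m

Let the plane be z = a·x + b·y + c.
Hole 102−Hole 101: 46a − 194b = 184.8;  Hole 103−Hole 101: 620a + 417b = −65.9.
Solving gives a = 0.46089, b = −0.84329.
Then c = 287.6 − a·220 − b·307 = 445.09.
At (904, 921): z_contact = 416.65 − 776.67 + 445.09 = 85.07 m.
Depth below ground = 387.4 − 85.07 = 302.3 m.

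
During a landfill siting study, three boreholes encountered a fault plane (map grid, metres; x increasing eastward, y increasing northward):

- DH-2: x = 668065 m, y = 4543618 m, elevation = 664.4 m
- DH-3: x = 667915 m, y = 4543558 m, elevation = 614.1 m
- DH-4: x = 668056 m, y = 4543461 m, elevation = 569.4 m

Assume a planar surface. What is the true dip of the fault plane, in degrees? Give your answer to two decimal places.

Two edge vectors: DH-2→DH-3 = (-150, -60, -50.3), DH-2→DH-4 = (-9, -157, -95).
Normal n = (DH-2→DH-3) × (DH-2→DH-4) = (-2197.1, -13797.3, 23010).
So ∂z/∂x = −n_x/n_z = 0.09548 and ∂z/∂y = −n_y/n_z = 0.59962.
Gradient magnitude |∇z| = √(a² + b²) = √(0.00912 + 0.35955) = 0.60718.
True dip = arctan(0.60718) = 31.27°, dipping toward S (azimuth ≈ 189°).

31.27°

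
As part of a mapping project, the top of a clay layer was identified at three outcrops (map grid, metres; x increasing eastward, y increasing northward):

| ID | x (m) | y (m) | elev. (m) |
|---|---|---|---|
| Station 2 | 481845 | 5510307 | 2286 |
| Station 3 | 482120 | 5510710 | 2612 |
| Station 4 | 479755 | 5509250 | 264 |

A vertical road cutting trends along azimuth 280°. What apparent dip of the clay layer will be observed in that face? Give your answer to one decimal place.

Two edge vectors: Station 2→Station 3 = (275, 403, 326), Station 2→Station 4 = (-2090, -1057, -2022).
Normal n = (Station 2→Station 3) × (Station 2→Station 4) = (-470284, -125290, 551595).
So ∂z/∂x = −n_x/n_z = 0.85259 and ∂z/∂y = −n_y/n_z = 0.22714.
Unit vector along 280° is (sin 280°, cos 280°) = (-0.9848, 0.1736).
Slope in that direction = a·(-0.9848) + b·(0.1736) = −0.80019.
Apparent dip = arctan|0.80019| = 38.7° (true dip is 41.4°, so apparent ≤ true as expected).

38.7°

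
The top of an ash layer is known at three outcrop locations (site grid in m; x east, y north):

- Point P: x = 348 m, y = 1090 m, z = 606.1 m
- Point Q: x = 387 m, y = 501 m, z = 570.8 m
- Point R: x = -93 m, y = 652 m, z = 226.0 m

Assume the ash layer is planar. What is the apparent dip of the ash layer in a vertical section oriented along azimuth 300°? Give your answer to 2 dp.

Two edge vectors: Point P→Point Q = (39, -589, -35.3), Point P→Point R = (-441, -438, -380.1).
Normal n = (Point P→Point Q) × (Point P→Point R) = (208417.5, 30391.2, -276831).
So ∂z/∂x = −n_x/n_z = 0.75287 and ∂z/∂y = −n_y/n_z = 0.10978.
Unit vector along 300° is (sin 300°, cos 300°) = (-0.8660, 0.5000).
Slope in that direction = a·(-0.8660) + b·(0.5000) = −0.59711.
Apparent dip = arctan|0.59711| = 30.84° (true dip is 37.3°, so apparent ≤ true as expected).

30.84°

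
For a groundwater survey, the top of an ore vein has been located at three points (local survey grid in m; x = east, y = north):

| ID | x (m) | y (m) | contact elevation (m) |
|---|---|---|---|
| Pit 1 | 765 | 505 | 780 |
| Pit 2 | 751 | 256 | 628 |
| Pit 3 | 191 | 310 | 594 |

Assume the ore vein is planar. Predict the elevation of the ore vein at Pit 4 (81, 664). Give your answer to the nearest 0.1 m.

Two edge vectors: Pit 1→Pit 2 = (-14, -249, -152), Pit 1→Pit 3 = (-574, -195, -186).
Normal n = (Pit 1→Pit 2) × (Pit 1→Pit 3) = (16674, 84644, -140196).
So ∂z/∂x = −n_x/n_z = 0.11893 and ∂z/∂y = −n_y/n_z = 0.60375.
Intercept c from Pit 1: 780 − 90.98 − 304.90 = 384.12.
At (81, 664): z = 9.6 + 400.9 + 384.12 = 794.6 m.

794.6 m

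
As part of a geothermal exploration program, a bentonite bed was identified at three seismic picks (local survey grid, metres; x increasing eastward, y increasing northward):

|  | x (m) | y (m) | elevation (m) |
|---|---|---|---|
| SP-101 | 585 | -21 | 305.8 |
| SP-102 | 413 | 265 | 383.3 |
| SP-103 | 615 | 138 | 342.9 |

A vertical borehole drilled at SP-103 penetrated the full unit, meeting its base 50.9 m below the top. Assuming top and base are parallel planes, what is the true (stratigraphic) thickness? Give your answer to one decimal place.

49.4 m

Two edge vectors: SP-101→SP-102 = (-172, 286, 77.5), SP-101→SP-103 = (30, 159, 37.1).
Normal n = (SP-101→SP-102) × (SP-101→SP-103) = (-1711.9, 8706.2, -35928).
So ∂z/∂x = −n_x/n_z = −0.04765 and ∂z/∂y = −n_y/n_z = 0.24232.
|∇z| = √(a²+b²) = 0.24696, so dip δ = arctan(0.24696) = 13.87°.
True thickness = vertical thickness × cos δ = 50.9 × cos 13.87° = 49.4 m.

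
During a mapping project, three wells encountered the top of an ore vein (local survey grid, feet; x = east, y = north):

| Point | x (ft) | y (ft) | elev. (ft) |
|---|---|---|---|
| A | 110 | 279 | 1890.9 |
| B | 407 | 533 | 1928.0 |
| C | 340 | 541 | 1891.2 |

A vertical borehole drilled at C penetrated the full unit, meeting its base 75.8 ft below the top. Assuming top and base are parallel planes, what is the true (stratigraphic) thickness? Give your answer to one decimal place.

63.2 ft

Let the plane be z = a·x + b·y + c.
B−A: 297a + 254b = 37.1;  C−A: 230a + 262b = 0.3.
Solving gives a = 0.49727, b = −0.43539.
|∇z| = √(a²+b²) = 0.66094, so dip δ = arctan(0.66094) = 33.46°.
True thickness = vertical thickness × cos δ = 75.8 × cos 33.46° = 63.2 ft.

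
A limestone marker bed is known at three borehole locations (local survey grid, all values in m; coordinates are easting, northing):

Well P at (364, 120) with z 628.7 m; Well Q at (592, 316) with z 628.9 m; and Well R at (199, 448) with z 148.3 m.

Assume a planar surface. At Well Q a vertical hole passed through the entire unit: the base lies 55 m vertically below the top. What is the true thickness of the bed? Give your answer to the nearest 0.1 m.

32.8 m

Let the plane be z = a·easting + b·northing + c.
Well Q−Well P: 228a + 196b = 0.2;  Well R−Well P: −165a + 328b = −480.4.
Solving gives a = 0.87958, b = −1.02216.
|∇z| = √(a²+b²) = 1.34851, so dip δ = arctan(1.34851) = 53.44°.
True thickness = vertical thickness × cos δ = 55 × cos 53.44° = 32.8 m.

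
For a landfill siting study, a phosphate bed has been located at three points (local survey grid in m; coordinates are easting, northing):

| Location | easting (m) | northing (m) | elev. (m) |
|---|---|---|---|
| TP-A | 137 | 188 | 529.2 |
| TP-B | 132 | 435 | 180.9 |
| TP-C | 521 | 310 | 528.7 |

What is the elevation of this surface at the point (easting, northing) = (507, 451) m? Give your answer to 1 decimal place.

324.9 m

Let the plane be z = a·easting + b·northing + c.
TP-B−TP-A: −5a + 247b = −348.3;  TP-C−TP-A: 384a + 122b = −0.5.
Solving gives a = 0.44385, b = −1.40114.
Then c = 529.2 − a·137 − b·188 = 731.81.
At (507, 451): z = 225.0 − 631.9 + 731.81 = 324.9 m.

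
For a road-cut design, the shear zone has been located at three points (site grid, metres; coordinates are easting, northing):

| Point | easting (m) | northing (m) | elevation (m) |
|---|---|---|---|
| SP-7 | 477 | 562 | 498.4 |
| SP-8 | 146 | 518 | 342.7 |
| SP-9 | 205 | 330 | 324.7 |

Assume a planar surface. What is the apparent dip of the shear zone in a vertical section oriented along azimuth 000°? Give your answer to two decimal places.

Two edge vectors: SP-7→SP-8 = (-331, -44, -155.7), SP-7→SP-9 = (-272, -232, -173.7).
Normal n = (SP-7→SP-8) × (SP-7→SP-9) = (-28479.6, -15144.3, 64824).
So ∂z/∂easting = −n_x/n_z = 0.43934 and ∂z/∂northing = −n_y/n_z = 0.23362.
Unit vector along 000° is (sin 0°, cos 0°) = (0.0000, 1.0000).
Slope in that direction = a·(0.0000) + b·(1.0000) = 0.23362.
Apparent dip = arctan|0.23362| = 13.15° (true dip is 26.5°, so apparent ≤ true as expected).

13.15°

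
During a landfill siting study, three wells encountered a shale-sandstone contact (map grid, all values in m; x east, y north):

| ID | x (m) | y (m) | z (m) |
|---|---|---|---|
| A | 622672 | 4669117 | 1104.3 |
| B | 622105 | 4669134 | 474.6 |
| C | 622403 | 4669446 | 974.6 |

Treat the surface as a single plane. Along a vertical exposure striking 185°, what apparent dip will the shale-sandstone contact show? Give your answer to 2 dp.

Two edge vectors: A→B = (-567, 17, -629.7), A→C = (-269, 329, -129.7).
Normal n = (A→B) × (A→C) = (204966.4, 95849.4, -181970).
So ∂z/∂x = −n_x/n_z = 1.12637 and ∂z/∂y = −n_y/n_z = 0.52673.
Unit vector along 185° is (sin 185°, cos 185°) = (-0.0872, -0.9962).
Slope in that direction = a·(-0.0872) + b·(-0.9962) = −0.62290.
Apparent dip = arctan|0.62290| = 31.92° (true dip is 51.2°, so apparent ≤ true as expected).

31.92°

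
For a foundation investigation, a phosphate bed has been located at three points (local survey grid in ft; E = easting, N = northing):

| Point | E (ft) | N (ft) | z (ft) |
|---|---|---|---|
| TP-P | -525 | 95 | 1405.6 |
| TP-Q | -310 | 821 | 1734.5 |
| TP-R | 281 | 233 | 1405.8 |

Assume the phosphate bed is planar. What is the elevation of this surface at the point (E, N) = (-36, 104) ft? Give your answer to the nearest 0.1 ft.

Let the plane be z = a·E + b·N + c.
TP-Q−TP-P: 215a + 726b = 328.9;  TP-R−TP-P: 806a + 138b = 0.2.
Solving gives a = −0.08145, b = 0.47715.
Then c = 1405.6 − a·-525 − b·95 = 1317.51.
At (-36, 104): z = 2.9 + 49.6 + 1317.51 = 1370.1 ft.

1370.1 ft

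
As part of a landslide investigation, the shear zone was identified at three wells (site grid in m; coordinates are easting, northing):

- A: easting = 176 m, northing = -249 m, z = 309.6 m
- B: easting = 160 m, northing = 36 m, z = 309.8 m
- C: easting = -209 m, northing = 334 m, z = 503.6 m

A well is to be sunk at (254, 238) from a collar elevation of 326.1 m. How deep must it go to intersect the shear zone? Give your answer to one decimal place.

Two edge vectors: A→B = (-16, 285, 0.2), A→C = (-385, 583, 194).
Normal n = (A→B) × (A→C) = (55173.4, 3027, 100397).
So ∂z/∂easting = −n_x/n_z = −0.54955 and ∂z/∂northing = −n_y/n_z = −0.03015.
Intercept c from A: 309.6 + 96.72 − 7.51 = 398.81.
At (254, 238): z_contact = −139.59 − 7.18 + 398.81 = 252.05 m.
Depth below ground = 326.1 − 252.05 = 74.0 m.

74.0 m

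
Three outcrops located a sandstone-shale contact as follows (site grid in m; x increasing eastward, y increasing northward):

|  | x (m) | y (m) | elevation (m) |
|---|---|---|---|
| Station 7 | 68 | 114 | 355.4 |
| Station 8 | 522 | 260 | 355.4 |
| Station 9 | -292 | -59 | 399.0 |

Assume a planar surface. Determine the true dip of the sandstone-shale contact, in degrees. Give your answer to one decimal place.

Two edge vectors: Station 7→Station 8 = (454, 146, 0), Station 7→Station 9 = (-360, -173, 43.6).
Normal n = (Station 7→Station 8) × (Station 7→Station 9) = (6365.6, -19794.4, -25982).
So ∂z/∂x = −n_x/n_z = 0.24500 and ∂z/∂y = −n_y/n_z = −0.76185.
Gradient magnitude |∇z| = √(a² + b²) = √(0.06003 + 0.58042) = 0.80028.
True dip = arctan(0.80028) = 38.7°, dipping toward NNW (azimuth ≈ 342°).

38.7°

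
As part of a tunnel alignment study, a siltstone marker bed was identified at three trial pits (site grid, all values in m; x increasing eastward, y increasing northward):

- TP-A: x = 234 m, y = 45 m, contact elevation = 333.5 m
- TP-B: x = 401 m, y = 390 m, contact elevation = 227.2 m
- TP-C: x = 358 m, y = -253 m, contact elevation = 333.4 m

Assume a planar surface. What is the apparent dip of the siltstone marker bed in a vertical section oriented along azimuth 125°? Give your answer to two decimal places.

11.26°

Two edge vectors: TP-A→TP-B = (167, 345, -106.3), TP-A→TP-C = (124, -298, -0.1).
Normal n = (TP-A→TP-B) × (TP-A→TP-C) = (-31711.9, -13164.5, -92546).
So ∂z/∂x = −n_x/n_z = −0.34266 and ∂z/∂y = −n_y/n_z = −0.14225.
Unit vector along 125° is (sin 125°, cos 125°) = (0.8192, -0.5736).
Slope in that direction = a·(0.8192) + b·(-0.5736) = −0.19910.
Apparent dip = arctan|0.19910| = 11.26° (true dip is 20.4°, so apparent ≤ true as expected).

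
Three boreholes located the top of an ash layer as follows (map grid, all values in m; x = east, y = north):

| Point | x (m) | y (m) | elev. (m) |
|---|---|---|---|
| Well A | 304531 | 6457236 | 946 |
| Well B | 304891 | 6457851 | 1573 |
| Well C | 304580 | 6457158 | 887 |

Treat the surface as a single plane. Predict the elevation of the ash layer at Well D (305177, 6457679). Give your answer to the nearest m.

Two edge vectors: Well A→Well B = (360, 615, 627), Well A→Well C = (49, -78, -59).
Normal n = (Well A→Well B) × (Well A→Well C) = (12621, 51963, -58215).
So ∂z/∂x = −n_x/n_z = 0.21679979 and ∂z/∂y = −n_y/n_z = 0.89260500.
Intercept c from Well A: 946 − 66022.26 − 5763761.13 = −5828837.39.
At (305177, 6457679): z = 66162.3 + 5764156.6 − 5828837.39 = 1481.5 m.

1481 m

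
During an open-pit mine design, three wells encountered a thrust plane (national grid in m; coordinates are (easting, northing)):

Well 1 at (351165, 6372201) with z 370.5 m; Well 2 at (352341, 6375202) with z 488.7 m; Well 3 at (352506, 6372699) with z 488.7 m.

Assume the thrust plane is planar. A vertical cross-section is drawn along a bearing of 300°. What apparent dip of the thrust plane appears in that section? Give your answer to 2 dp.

Two edge vectors: Well 1→Well 2 = (1176, 3001, 118.2), Well 1→Well 3 = (1341, 498, 118.2).
Normal n = (Well 1→Well 2) × (Well 1→Well 3) = (295854.6, 19503, -3438693).
So ∂z/∂E = −n_x/n_z = 0.08604 and ∂z/∂N = −n_y/n_z = 0.00567.
Unit vector along 300° is (sin 300°, cos 300°) = (-0.8660, 0.5000).
Slope in that direction = a·(-0.8660) + b·(0.5000) = −0.07167.
Apparent dip = arctan|0.07167| = 4.10° (true dip is 4.9°, so apparent ≤ true as expected).

4.10°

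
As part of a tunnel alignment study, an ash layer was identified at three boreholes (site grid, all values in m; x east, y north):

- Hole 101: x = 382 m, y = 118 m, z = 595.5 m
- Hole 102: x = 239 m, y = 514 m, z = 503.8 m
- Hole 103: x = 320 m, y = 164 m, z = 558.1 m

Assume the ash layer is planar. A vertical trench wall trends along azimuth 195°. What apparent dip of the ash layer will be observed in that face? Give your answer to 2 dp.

Two edge vectors: Hole 101→Hole 102 = (-143, 396, -91.7), Hole 101→Hole 103 = (-62, 46, -37.4).
Normal n = (Hole 101→Hole 102) × (Hole 101→Hole 103) = (-10592.2, 337.2, 17974).
So ∂z/∂x = −n_x/n_z = 0.58931 and ∂z/∂y = −n_y/n_z = −0.01876.
Unit vector along 195° is (sin 195°, cos 195°) = (-0.2588, -0.9659).
Slope in that direction = a·(-0.2588) + b·(-0.9659) = −0.13440.
Apparent dip = arctan|0.13440| = 7.65° (true dip is 30.5°, so apparent ≤ true as expected).

7.65°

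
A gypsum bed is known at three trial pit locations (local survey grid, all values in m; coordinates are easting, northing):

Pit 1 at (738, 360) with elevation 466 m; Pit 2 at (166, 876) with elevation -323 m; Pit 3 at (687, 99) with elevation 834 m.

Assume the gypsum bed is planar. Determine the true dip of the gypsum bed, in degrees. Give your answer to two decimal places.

Let the plane be z = a·easting + b·northing + c.
Pit 2−Pit 1: −572a + 516b = −789;  Pit 3−Pit 1: −51a − 261b = 368.
Solving gives a = 0.09135, b = −1.42781.
Gradient magnitude |∇z| = √(a² + b²) = √(0.00834 + 2.03864) = 1.43073.
True dip = arctan(1.43073) = 55.05°, dipping toward N (azimuth ≈ 356°).

55.05°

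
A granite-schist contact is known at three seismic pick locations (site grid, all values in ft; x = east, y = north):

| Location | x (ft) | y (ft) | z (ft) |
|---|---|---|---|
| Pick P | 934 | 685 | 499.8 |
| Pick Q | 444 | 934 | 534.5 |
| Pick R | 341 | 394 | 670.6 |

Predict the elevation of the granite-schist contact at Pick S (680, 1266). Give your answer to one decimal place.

419.5 ft

Let the plane be z = a·x + b·y + c.
Pick Q−Pick P: −490a + 249b = 34.7;  Pick R−Pick P: −593a − 291b = 170.8.
Solving gives a = −0.181318, b = −0.217452.
Then c = 499.8 − a·934 − b·685 = 818.11.
At (680, 1266): z = −123.3 − 275.3 + 818.11 = 419.5 ft.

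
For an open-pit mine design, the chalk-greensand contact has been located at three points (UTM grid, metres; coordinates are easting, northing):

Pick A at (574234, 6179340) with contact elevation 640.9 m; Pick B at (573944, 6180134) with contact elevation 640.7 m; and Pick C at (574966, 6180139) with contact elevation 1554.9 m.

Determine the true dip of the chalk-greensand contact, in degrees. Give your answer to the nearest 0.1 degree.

Two edge vectors: Pick A→Pick B = (-290, 794, -0.2), Pick A→Pick C = (732, 799, 914).
Normal n = (Pick A→Pick B) × (Pick A→Pick C) = (725875.8, 264913.6, -812918).
So ∂z/∂easting = −n_x/n_z = 0.89293 and ∂z/∂northing = −n_y/n_z = 0.32588.
Gradient magnitude |∇z| = √(a² + b²) = √(0.79732 + 0.10620) = 0.95053.
True dip = arctan(0.95053) = 43.5°, dipping toward WSW (azimuth ≈ 250°).

43.5°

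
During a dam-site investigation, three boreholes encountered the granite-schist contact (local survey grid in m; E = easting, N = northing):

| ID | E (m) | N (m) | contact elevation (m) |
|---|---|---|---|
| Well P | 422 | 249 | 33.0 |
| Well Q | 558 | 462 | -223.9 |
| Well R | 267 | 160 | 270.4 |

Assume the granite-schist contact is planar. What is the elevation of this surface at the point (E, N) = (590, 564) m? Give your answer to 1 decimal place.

-303.0 m

Two edge vectors: Well P→Well Q = (136, 213, -256.9), Well P→Well R = (-155, -89, 237.4).
Normal n = (Well P→Well Q) × (Well P→Well R) = (27702.1, 7533.1, 20911).
So ∂z/∂E = −n_x/n_z = −1.32476 and ∂z/∂N = −n_y/n_z = −0.36025.
Intercept c from Well P: 33 + 559.05 + 89.70 = 681.75.
At (590, 564): z = −781.6 − 203.2 + 681.75 = -303.0 m.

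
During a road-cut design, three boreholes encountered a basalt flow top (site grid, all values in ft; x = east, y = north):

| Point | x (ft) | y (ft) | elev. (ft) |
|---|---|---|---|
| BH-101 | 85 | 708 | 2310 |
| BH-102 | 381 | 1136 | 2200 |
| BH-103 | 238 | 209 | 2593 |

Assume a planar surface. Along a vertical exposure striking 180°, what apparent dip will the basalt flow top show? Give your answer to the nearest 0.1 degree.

25.3°

Let the plane be z = a·x + b·y + c.
BH-102−BH-101: 296a + 428b = −110;  BH-103−BH-101: 153a − 499b = 283.
Solving gives a = 0.31068, b = −0.47187.
Unit vector along 180° is (sin 180°, cos 180°) = (0.0000, -1.0000).
Slope in that direction = a·(0.0000) + b·(-1.0000) = 0.47187.
Apparent dip = arctan|0.47187| = 25.3° (true dip is 29.5°, so apparent ≤ true as expected).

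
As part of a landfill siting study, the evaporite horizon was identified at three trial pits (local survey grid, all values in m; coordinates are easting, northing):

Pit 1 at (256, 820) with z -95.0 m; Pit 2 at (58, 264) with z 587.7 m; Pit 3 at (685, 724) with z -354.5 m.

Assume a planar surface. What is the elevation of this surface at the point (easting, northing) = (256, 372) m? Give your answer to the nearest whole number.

Let the plane be z = a·easting + b·northing + c.
Pit 2−Pit 1: −198a − 556b = 682.7;  Pit 3−Pit 1: 429a − 96b = −259.5.
Solving gives a = −0.81474, b = −0.93774.
Then c = -95 − a·256 − b·820 = 882.52.
At (256, 372): z = −208.6 − 348.8 + 882.52 = 325.1 m.

325 m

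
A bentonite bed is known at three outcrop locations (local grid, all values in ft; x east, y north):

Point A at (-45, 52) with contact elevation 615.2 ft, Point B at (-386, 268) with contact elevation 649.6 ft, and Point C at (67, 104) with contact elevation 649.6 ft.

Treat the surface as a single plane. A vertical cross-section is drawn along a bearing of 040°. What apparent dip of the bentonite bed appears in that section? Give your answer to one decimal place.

Let the plane be z = a·x + b·y + c.
Point B−Point A: −341a + 216b = 34.4;  Point C−Point A: 112a + 52b = 34.4.
Solving gives a = 0.13457, b = 0.37170.
Unit vector along 040° is (sin 40°, cos 40°) = (0.6428, 0.7660).
Slope in that direction = a·(0.6428) + b·(0.7660) = 0.37124.
Apparent dip = arctan|0.37124| = 20.4° (true dip is 21.6°, so apparent ≤ true as expected).

20.4°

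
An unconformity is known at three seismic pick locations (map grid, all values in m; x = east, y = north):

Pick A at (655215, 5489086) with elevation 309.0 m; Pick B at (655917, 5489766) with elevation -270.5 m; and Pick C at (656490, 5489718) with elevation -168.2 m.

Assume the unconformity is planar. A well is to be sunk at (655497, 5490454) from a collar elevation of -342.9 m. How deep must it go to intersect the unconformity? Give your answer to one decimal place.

Let the plane be z = a·x + b·y + c.
Pick B−Pick A: 702a + 680b = −579.5;  Pick C−Pick A: 1275a + 632b = −477.2.
Solving gives a = 0.098616702, b = −0.954013124.
Then c = 309 − a·655215 − b·5489086 = 5172353.94.
At (655497, 5490454): z_contact = 64642.95 − 5237965.17 + 5172353.94 = -968.28 m.
Depth below ground = -342.9 − (-968.28) = 625.4 m.

625.4 m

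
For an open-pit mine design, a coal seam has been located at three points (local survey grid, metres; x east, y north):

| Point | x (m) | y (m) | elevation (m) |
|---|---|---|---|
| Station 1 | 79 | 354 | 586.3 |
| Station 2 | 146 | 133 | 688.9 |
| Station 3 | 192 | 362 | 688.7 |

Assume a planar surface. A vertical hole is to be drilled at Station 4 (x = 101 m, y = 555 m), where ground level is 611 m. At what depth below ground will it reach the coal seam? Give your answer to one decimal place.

41.8 m

Two edge vectors: Station 1→Station 2 = (67, -221, 102.6), Station 1→Station 3 = (113, 8, 102.4).
Normal n = (Station 1→Station 2) × (Station 1→Station 3) = (-23451.2, 4733, 25509).
So ∂z/∂x = −n_x/n_z = 0.91933 and ∂z/∂y = −n_y/n_z = −0.18554.
Intercept c from Station 1: 586.3 − 72.63 + 65.68 = 579.35.
At (101, 555): z_contact = 92.85 − 102.98 + 579.35 = 569.23 m.
Depth below ground = 611 − 569.23 = 41.8 m.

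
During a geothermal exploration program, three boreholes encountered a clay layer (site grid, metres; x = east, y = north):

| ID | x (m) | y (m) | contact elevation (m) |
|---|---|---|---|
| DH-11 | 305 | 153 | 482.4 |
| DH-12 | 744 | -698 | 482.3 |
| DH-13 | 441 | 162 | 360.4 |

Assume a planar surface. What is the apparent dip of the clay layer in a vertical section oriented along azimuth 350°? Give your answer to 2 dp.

16.17°

Let the plane be z = a·x + b·y + c.
DH-12−DH-11: 439a − 851b = −0.1;  DH-13−DH-11: 136a + 9b = −122.
Solving gives a = −0.86745, b = −0.44737.
Unit vector along 350° is (sin 350°, cos 350°) = (-0.1736, 0.9848).
Slope in that direction = a·(-0.1736) + b·(0.9848) = −0.28994.
Apparent dip = arctan|0.28994| = 16.17° (true dip is 44.3°, so apparent ≤ true as expected).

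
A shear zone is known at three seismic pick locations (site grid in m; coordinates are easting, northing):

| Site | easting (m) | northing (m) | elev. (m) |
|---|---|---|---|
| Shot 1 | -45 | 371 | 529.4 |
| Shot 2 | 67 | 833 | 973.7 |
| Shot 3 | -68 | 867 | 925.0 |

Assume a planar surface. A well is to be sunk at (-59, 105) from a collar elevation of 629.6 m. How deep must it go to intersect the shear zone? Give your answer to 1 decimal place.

327.3 m

Two edge vectors: Shot 1→Shot 2 = (112, 462, 444.3), Shot 1→Shot 3 = (-23, 496, 395.6).
Normal n = (Shot 1→Shot 2) × (Shot 1→Shot 3) = (-37605.6, -54526.1, 66178).
So ∂z/∂easting = −n_x/n_z = 0.56825 and ∂z/∂northing = −n_y/n_z = 0.82393.
Intercept c from Shot 1: 529.4 + 25.57 − 305.68 = 249.29.
At (-59, 105): z_contact = −33.53 + 86.51 + 249.29 = 302.28 m.
Depth below ground = 629.6 − 302.28 = 327.3 m.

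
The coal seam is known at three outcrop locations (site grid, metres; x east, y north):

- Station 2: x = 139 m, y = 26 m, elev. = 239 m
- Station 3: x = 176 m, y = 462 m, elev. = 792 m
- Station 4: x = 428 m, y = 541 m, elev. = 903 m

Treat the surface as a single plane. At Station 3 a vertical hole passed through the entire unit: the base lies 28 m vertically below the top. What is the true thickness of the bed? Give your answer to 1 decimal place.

17.4 m

Let the plane be z = a·x + b·y + c.
Station 3−Station 2: 37a + 436b = 553;  Station 4−Station 2: 289a + 515b = 664.
Solving gives a = 0.04403, b = 1.26461.
|∇z| = √(a²+b²) = 1.26538, so dip δ = arctan(1.26538) = 51.68°.
True thickness = vertical thickness × cos δ = 28 × cos 51.68° = 17.4 m.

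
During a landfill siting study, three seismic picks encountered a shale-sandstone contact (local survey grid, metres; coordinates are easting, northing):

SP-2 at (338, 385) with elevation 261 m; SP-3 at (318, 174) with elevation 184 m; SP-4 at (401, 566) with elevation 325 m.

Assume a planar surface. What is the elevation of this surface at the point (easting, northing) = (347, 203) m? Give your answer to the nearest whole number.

Two edge vectors: SP-2→SP-3 = (-20, -211, -77), SP-2→SP-4 = (63, 181, 64).
Normal n = (SP-2→SP-3) × (SP-2→SP-4) = (433, -3571, 9673).
So ∂z/∂easting = −n_x/n_z = −0.04476 and ∂z/∂northing = −n_y/n_z = 0.36917.
Intercept c from SP-2: 261 + 15.13 − 142.13 = 134.00.
At (347, 203): z = −15.5 + 74.9 + 134.00 = 193.4 m.

193 m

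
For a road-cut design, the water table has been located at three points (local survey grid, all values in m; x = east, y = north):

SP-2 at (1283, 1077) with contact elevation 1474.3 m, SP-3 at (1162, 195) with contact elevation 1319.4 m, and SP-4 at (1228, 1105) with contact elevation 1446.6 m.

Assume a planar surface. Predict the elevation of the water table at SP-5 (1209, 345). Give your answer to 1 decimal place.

Two edge vectors: SP-2→SP-3 = (-121, -882, -154.9), SP-2→SP-4 = (-55, 28, -27.7).
Normal n = (SP-2→SP-3) × (SP-2→SP-4) = (28768.6, 5167.8, -51898).
So ∂z/∂x = −n_x/n_z = 0.554330 and ∂z/∂y = −n_y/n_z = 0.099576.
Intercept c from SP-2: 1474.3 − 711.20 − 107.24 = 655.85.
At (1209, 345): z = 670.2 + 34.4 + 655.85 = 1360.4 m.

1360.4 m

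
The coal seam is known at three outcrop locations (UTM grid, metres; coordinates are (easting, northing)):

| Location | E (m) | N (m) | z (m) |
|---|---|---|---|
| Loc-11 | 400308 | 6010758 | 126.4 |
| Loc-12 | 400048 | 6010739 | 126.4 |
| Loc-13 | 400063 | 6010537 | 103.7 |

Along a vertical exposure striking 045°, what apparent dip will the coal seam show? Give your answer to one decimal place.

Two edge vectors: Loc-11→Loc-12 = (-260, -19, 0), Loc-11→Loc-13 = (-245, -221, -22.7).
Normal n = (Loc-11→Loc-12) × (Loc-11→Loc-13) = (431.3, -5902, 52805).
So ∂z/∂E = −n_x/n_z = −0.00817 and ∂z/∂N = −n_y/n_z = 0.11177.
Unit vector along 045° is (sin 45°, cos 45°) = (0.7071, 0.7071).
Slope in that direction = a·(0.7071) + b·(0.7071) = 0.07326.
Apparent dip = arctan|0.07326| = 4.2° (true dip is 6.4°, so apparent ≤ true as expected).

4.2°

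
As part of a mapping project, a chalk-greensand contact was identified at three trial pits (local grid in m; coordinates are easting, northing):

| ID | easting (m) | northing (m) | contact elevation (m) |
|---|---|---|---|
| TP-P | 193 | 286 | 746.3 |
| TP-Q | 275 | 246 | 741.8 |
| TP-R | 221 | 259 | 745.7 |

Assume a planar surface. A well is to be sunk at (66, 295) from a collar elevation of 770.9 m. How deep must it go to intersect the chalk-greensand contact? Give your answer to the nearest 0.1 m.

Let the plane be z = a·easting + b·northing + c.
TP-Q−TP-P: 82a − 40b = −4.5;  TP-R−TP-P: 28a − 27b = −0.6.
Solving gives a = −0.08912, b = −0.07020.
Then c = 746.3 − a·193 − b·286 = 783.58.
At (66, 295): z_contact = −5.88 − 20.71 + 783.58 = 756.99 m.
Depth below ground = 770.9 − 756.99 = 13.9 m.

13.9 m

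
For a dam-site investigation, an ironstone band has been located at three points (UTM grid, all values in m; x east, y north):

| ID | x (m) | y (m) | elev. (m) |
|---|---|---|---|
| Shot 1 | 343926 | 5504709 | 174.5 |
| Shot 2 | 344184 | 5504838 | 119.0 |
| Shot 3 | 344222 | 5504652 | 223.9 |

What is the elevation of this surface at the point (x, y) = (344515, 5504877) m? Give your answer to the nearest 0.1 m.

117.6 m

Two edge vectors: Shot 1→Shot 2 = (258, 129, -55.5), Shot 1→Shot 3 = (296, -57, 49.4).
Normal n = (Shot 1→Shot 2) × (Shot 1→Shot 3) = (3209.1, -29173.2, -52890).
So ∂z/∂x = −n_x/n_z = 0.060674986 and ∂z/∂y = −n_y/n_z = −0.551582530.
Intercept c from Shot 1: 174.5 − 20867.71 + 3036301.32 = 3015608.11.
At (344515, 5504877): z = 20903.4 − 3036394.0 + 3015608.11 = 117.6 m.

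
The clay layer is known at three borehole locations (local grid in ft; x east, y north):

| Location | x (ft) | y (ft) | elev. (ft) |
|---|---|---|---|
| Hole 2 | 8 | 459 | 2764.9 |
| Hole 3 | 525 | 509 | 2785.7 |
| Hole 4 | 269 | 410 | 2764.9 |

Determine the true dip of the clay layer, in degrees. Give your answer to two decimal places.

8.19°

Two edge vectors: Hole 2→Hole 3 = (517, 50, 20.8), Hole 2→Hole 4 = (261, -49, 0).
Normal n = (Hole 2→Hole 3) × (Hole 2→Hole 4) = (1019.2, 5428.8, -38383).
So ∂z/∂x = −n_x/n_z = 0.02655 and ∂z/∂y = −n_y/n_z = 0.14144.
Gradient magnitude |∇z| = √(a² + b²) = √(0.00071 + 0.02000) = 0.14391.
True dip = arctan(0.14391) = 8.19°, dipping toward S (azimuth ≈ 191°).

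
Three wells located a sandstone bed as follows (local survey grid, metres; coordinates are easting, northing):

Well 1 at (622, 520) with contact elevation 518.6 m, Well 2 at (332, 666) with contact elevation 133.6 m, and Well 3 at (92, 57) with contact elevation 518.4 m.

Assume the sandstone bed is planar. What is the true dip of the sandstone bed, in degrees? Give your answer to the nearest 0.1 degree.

Let the plane be z = a·easting + b·northing + c.
Well 2−Well 1: −290a + 146b = −385;  Well 3−Well 1: −530a − 463b = −0.2.
Solving gives a = 0.84235, b = −0.96382.
Gradient magnitude |∇z| = √(a² + b²) = √(0.70956 + 0.92894) = 1.28004.
True dip = arctan(1.28004) = 52.0°, dipping toward NW (azimuth ≈ 319°).

52.0°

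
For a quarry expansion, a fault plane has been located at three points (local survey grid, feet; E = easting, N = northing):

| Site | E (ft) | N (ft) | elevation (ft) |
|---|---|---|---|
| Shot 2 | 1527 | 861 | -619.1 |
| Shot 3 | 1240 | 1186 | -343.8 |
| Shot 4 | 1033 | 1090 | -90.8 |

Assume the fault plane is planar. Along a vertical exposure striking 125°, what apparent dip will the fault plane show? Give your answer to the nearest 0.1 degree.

40.2°

Let the plane be z = a·E + b·N + c.
Shot 3−Shot 2: −287a + 325b = 275.3;  Shot 4−Shot 2: −494a + 229b = 528.3.
Solving gives a = −1.14581, b = −0.16476.
Unit vector along 125° is (sin 125°, cos 125°) = (0.8192, -0.5736).
Slope in that direction = a·(0.8192) + b·(-0.5736) = −0.84409.
Apparent dip = arctan|0.84409| = 40.2° (true dip is 49.2°, so apparent ≤ true as expected).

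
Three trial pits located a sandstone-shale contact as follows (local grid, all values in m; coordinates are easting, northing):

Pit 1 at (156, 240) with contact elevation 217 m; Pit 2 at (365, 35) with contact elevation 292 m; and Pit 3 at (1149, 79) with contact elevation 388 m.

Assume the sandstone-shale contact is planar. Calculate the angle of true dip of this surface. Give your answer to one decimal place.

14.8°

Two edge vectors: Pit 1→Pit 2 = (209, -205, 75), Pit 1→Pit 3 = (993, -161, 171).
Normal n = (Pit 1→Pit 2) × (Pit 1→Pit 3) = (-22980, 38736, 169916).
So ∂z/∂easting = −n_x/n_z = 0.13524 and ∂z/∂northing = −n_y/n_z = −0.22797.
Gradient magnitude |∇z| = √(a² + b²) = √(0.01829 + 0.05197) = 0.26507.
True dip = arctan(0.26507) = 14.8°, dipping toward NNW (azimuth ≈ 329°).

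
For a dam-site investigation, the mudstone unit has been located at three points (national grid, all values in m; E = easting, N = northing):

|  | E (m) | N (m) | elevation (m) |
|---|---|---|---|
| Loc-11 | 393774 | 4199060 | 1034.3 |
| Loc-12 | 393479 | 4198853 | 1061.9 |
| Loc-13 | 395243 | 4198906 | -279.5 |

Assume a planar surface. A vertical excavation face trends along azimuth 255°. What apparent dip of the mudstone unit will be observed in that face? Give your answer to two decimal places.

26.86°

Two edge vectors: Loc-11→Loc-12 = (-295, -207, 27.6), Loc-11→Loc-13 = (1469, -154, -1313.8).
Normal n = (Loc-11→Loc-12) × (Loc-11→Loc-13) = (276207, -347026.6, 349513).
So ∂z/∂E = −n_x/n_z = −0.79026 and ∂z/∂N = −n_y/n_z = 0.99289.
Unit vector along 255° is (sin 255°, cos 255°) = (-0.9659, -0.2588).
Slope in that direction = a·(-0.9659) + b·(-0.2588) = 0.50636.
Apparent dip = arctan|0.50636| = 26.86° (true dip is 51.8°, so apparent ≤ true as expected).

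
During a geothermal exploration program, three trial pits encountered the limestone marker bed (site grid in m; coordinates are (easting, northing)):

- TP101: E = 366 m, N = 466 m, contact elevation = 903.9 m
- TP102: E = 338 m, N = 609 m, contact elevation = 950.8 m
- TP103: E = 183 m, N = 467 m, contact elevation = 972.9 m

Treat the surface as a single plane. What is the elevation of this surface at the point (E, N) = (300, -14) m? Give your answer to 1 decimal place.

Let the plane be z = a·E + b·N + c.
TP102−TP101: −28a + 143b = 46.9;  TP103−TP101: −183a + 1b = 69.
Solving gives a = −0.37566, b = 0.25442.
Then c = 903.9 − a·366 − b·466 = 922.83.
At (300, -14): z = −112.7 − 3.6 + 922.83 = 806.6 m.

806.6 m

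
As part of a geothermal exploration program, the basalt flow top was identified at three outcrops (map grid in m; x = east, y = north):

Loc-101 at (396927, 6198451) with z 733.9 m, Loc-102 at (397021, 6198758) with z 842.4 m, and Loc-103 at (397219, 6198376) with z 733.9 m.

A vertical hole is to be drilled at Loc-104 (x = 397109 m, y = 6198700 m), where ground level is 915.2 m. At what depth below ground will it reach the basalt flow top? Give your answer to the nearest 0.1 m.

84.4 m

Let the plane be z = a·x + b·y + c.
Loc-102−Loc-101: 94a + 307b = 108.5;  Loc-103−Loc-101: 292a − 75b = 0.
Solving gives a = 0.084157238, b = 0.327652181.
Then c = 733.9 − a·396927 − b·6198451 = −2063606.37.
At (397109, 6198700): z_contact = 33419.60 + 2031017.58 − 2063606.37 = 830.80 m.
Depth below ground = 915.2 − 830.80 = 84.4 m.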